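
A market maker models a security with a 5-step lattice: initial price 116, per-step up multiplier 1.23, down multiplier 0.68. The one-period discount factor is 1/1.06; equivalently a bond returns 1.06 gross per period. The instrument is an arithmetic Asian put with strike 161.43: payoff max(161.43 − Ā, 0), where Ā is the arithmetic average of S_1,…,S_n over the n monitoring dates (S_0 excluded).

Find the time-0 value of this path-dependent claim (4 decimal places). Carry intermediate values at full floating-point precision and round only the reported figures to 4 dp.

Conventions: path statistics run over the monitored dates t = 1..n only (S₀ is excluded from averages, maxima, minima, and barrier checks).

price = 26.9357

Risk-neutral up-probability p* = (R−d)/(u−d) = (1.06−0.68)/(1.23−0.68) = 0.6909; the claim prices as the p*-weighted sum of path payoffs discounted by R^5.
Enumerate all 2^5 = 32 price paths (U = up ×1.23, D = down ×0.68); each path with k up-moves has probability p*^k·(1−p*)^(5−k).
DDDDD: Ā=42.1321, payoff=119.2979, prob=0.002821
UDDDD: Ā=76.2095, payoff=85.2205, prob=0.006306
DUDDD: Ā=63.4495, payoff=97.9805, prob=0.006306
UUDDD: Ā=114.7690, payoff=46.6610, prob=0.014096
DDUDD: Ā=54.7727, payoff=106.6573, prob=0.006306
UDUDD: Ā=99.0742, payoff=62.3558, prob=0.014096
DUUDD: Ā=86.3142, payoff=75.1158, prob=0.014096
UUUDD: Ā=156.1272, payoff=5.3028, prob=0.031509
DDDUD: Ā=48.8725, payoff=112.5575, prob=0.006306
UDDUD: Ā=88.4018, payoff=73.0282, prob=0.014096
DUDUD: Ā=75.6418, payoff=85.7882, prob=0.014096
UUDUD: Ā=136.8226, payoff=24.6074, prob=0.031509
DDUUD: Ā=66.9650, payoff=94.4650, prob=0.014096
UDUUD: Ā=121.1278, payoff=40.3022, prob=0.031509
DUUUD: Ā=108.3678, payoff=53.0622, prob=0.031509
UUUUD: Ā=196.0183, payoff=0.0000, prob=0.070432
DDDDU: Ā=44.8604, payoff=116.5696, prob=0.006306
UDDDU: Ā=81.1445, payoff=80.2855, prob=0.014096
DUDDU: Ā=68.3845, payoff=93.0455, prob=0.014096
UUDDU: Ā=123.6955, payoff=37.7345, prob=0.031509
DDUDU: Ā=59.7077, payoff=101.7223, prob=0.014096
UDUDU: Ā=108.0007, payoff=53.4293, prob=0.031509
DUUDU: Ā=95.2407, payoff=66.1893, prob=0.031509
UUUDU: Ā=172.2736, payoff=0.0000, prob=0.070432
DDDUU: Ā=53.8075, payoff=107.6225, prob=0.014096
UDDUU: Ā=97.3282, payoff=64.1018, prob=0.031509
DUDUU: Ā=84.5682, payoff=76.8618, prob=0.031509
UUDUU: Ā=152.9690, payoff=8.4610, prob=0.070432
DDUUU: Ā=75.8914, payoff=85.5386, prob=0.031509
UDUUU: Ā=137.2742, payoff=24.1558, prob=0.070432
DUUUU: Ā=124.5142, payoff=36.9158, prob=0.070432
UUUUU: Ā=225.2242, payoff=0.0000, prob=0.157436
Price = Σ prob·payoff / R^5 = 36.045977 / 1.338226 = 26.9357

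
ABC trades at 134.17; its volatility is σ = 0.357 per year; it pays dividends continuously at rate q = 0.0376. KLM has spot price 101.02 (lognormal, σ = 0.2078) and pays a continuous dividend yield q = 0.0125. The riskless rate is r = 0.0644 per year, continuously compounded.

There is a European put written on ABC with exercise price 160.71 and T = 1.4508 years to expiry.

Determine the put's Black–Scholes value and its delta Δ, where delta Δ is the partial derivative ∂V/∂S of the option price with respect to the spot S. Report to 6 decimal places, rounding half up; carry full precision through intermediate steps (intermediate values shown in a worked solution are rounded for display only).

price = 34.165735
Δ = -0.516550

σ√T = 0.357·√1.4508 = 0.430003
d₁ = (ln(S/K) + (r−q+σ²/2)T) / (σ√T) = (ln(134.17/160.71) + (0.0644−0.0376+0.357²/2)·1.4508) / 0.430003 = (-0.180494 + 0.131333) / 0.430003 = -0.114327
d₂ = d₁ − σ√T = -0.114327 − 0.430003 = -0.544330
e^{−rT} = 0.910800
e^{−qT} = 0.946911
N(−d₁) = 0.545511,  N(−d₂) = 0.706893
Put price V = K·e^{−rT}·N(−d₂) − S·e^{−qT}·N(−d₁) = 103.471255 − 69.305519 = 34.165735
Δ = −e^{−qT}·N(−d₁) = -0.516550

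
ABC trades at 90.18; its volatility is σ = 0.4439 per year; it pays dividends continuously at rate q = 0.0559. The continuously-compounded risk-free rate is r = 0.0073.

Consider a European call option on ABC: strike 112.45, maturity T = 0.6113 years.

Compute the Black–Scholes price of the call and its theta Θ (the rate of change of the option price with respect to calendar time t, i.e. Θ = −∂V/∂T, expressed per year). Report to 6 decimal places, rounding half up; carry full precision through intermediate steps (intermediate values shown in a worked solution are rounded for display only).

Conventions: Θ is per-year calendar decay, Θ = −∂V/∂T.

σ√T = 0.4439·√0.6113 = 0.347066
d₁ = (ln(S/K) + (r−q+σ²/2)T) / (σ√T) = (ln(90.18/112.45) + (0.0073−0.0559+0.4439²/2)·0.6113) / 0.347066 = (-0.220701 + 0.030518) / 0.347066 = -0.547972
d₂ = d₁ − σ√T = -0.547972 − 0.347066 = -0.895039
e^{−rT} = 0.995547
e^{−qT} = 0.966406
N(d₁) = 0.291855,  N(d₂) = 0.185383
Call price V = S·e^{−qT}·N(d₁) − K·e^{−rT}·N(d₂) = 25.435334 − 20.753524 = 4.681810
φ(d₁) = (1/√(2π))·e^{−d₁²/2} = 0.343326
Θ = −S·e^{−qT}·φ(d₁)·σ/(2√T) + q·S·e^{−qT}·N(d₁) − r·K·e^{−rT}·N(d₂) = −8.493840 + 1.421835 − 0.151501 = -7.223505

price = 4.681810
Θ = -7.223505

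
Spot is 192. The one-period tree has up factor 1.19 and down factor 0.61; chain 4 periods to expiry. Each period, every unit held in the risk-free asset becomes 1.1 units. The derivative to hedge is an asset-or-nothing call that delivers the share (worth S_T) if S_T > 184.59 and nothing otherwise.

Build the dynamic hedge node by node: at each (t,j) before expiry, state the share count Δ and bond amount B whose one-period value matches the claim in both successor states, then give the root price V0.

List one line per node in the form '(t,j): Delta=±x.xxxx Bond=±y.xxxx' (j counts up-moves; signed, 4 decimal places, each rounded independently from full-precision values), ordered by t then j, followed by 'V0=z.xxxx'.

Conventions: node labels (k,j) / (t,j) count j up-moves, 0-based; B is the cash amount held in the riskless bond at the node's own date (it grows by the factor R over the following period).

Since d<R<u, set p* = (R−d)/(u−d) = 0.8448; price each node as the discounted p*-expectation of its children.
Expiry values: V(4,0)=0.0000, V(4,1)=0.0000, V(4,2)=0.0000, V(4,3)=197.3658, V(4,4)=385.0251
(3,0): S=43.5804. Δ = (V_up−V_dn)/(S_up−S_dn) = (0.0000−0.0000)/(51.8606−26.5840) = 0.0000. V = [p*·0.0000 + (1−p*)·0.0000]/1.1 = 0.0000. B = V − Δ·S = 0.0000.
(3,1): S=85.0174. Δ = (V_up−V_dn)/(S_up−S_dn) = (0.0000−0.0000)/(101.1707−51.8606) = 0.0000. V = [p*·0.0000 + (1−p*)·0.0000]/1.1 = 0.0000. B = V − Δ·S = 0.0000.
(3,2): S=165.8536. Δ = (V_up−V_dn)/(S_up−S_dn) = (197.3658−0.0000)/(197.3658−101.1707) = 2.0517. V = [p*·197.3658 + (1−p*)·0.0000]/1.1 = 151.5819. B = V − Δ·S = -188.7040.
(3,3): S=323.5505. Δ = (V_up−V_dn)/(S_up−S_dn) = (385.0251−197.3658)/(385.0251−197.3658) = 1.0000. V = [p*·385.0251 + (1−p*)·197.3658]/1.1 = 323.5505. B = V − Δ·S = 0.0000.
(2,0): S=71.4432. Δ = (V_up−V_dn)/(S_up−S_dn) = (0.0000−0.0000)/(85.0174−43.5804) = 0.0000. V = [p*·0.0000 + (1−p*)·0.0000]/1.1 = 0.0000. B = V − Δ·S = 0.0000.
(2,1): S=139.3728. Δ = (V_up−V_dn)/(S_up−S_dn) = (151.5819−0.0000)/(165.8536−85.0174) = 1.8752. V = [p*·151.5819 + (1−p*)·0.0000]/1.1 = 116.4187. B = V − Δ·S = -144.9294.
(2,2): S=271.8912. Δ = (V_up−V_dn)/(S_up−S_dn) = (323.5505−151.5819)/(323.5505−165.8536) = 1.0905. V = [p*·323.5505 + (1−p*)·151.5819]/1.1 = 269.8779. B = V − Δ·S = -26.6197.
(1,0): S=117.1200. Δ = (V_up−V_dn)/(S_up−S_dn) = (116.4187−0.0000)/(139.3728−71.4432) = 1.7138. V = [p*·116.4187 + (1−p*)·0.0000]/1.1 = 89.4125. B = V − Δ·S = -111.3094.
(1,1): S=228.4800. Δ = (V_up−V_dn)/(S_up−S_dn) = (269.8779−116.4187)/(271.8912−139.3728) = 1.1580. V = [p*·269.8779 + (1−p*)·116.4187]/1.1 = 223.6957. B = V − Δ·S = -40.8892.
(0,0): S=192.0000. Δ = (V_up−V_dn)/(S_up−S_dn) = (223.6957−89.4125)/(228.4800−117.1200) = 1.2058. V = [p*·223.6957 + (1−p*)·89.4125]/1.1 = 184.4170. B = V − Δ·S = -47.1059.
Check: Δ(0,0)·S0 + B(0,0) = 184.4170 = V0.

(0,0): Delta=1.2058 Bond=-47.1059
(1,0): Delta=1.7138 Bond=-111.3094
(1,1): Delta=1.1580 Bond=-40.8892
(2,0): Delta=0.0000 Bond=0.0000
(2,1): Delta=1.8752 Bond=-144.9294
(2,2): Delta=1.0905 Bond=-26.6197
(3,0): Delta=0.0000 Bond=0.0000
(3,1): Delta=0.0000 Bond=0.0000
(3,2): Delta=2.0517 Bond=-188.7040
(3,3): Delta=1.0000 Bond=0.0000
V0=184.4170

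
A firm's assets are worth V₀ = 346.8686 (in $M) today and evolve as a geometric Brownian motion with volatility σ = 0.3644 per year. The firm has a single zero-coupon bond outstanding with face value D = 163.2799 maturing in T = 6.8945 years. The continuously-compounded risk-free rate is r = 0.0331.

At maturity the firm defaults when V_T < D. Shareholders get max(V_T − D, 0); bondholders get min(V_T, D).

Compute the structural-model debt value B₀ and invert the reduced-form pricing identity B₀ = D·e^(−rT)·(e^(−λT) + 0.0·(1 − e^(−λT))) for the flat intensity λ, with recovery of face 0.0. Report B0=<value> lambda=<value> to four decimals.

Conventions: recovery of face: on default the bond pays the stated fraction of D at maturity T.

B0=114.9922 lambda=0.0178

With assets at 346.8686 and a single debt payment of 163.2799 at 6.8945 years:
d₁ = [ln(V₀/D) + (r + σ²/2)T] / (σ√T)
   = [ln(346.8686/163.2799) + (0.0331 + 0.5·0.3644²)·6.8945] / (0.3644·√6.8945)
   = [0.753480 + 0.685959] / 0.956819 = 1.504401
d₂ = d₁ − σ√T = 1.504401 − 0.956819 = 0.547582
N(d₁) = 0.933761,  N(d₂) = 0.708011,  e^(−rT) = 0.795959
E₀ = V₀·N(d₁) − D·e^(−rT)·N(d₂)
   = 346.8686·0.933761 − 163.2799·0.795959·0.708011 = 231.876419
B₀ = V₀ − E₀ = 346.8686 − 231.876419 = 114.992181
e^(−λT) = (B₀·e^(rT)/D − 0)/(1 − 0) = (114.9922·1.256347/163.2799 − 0)/1 = 0.88479999
λ = −ln(0.88479999)/6.8945 = 0.017752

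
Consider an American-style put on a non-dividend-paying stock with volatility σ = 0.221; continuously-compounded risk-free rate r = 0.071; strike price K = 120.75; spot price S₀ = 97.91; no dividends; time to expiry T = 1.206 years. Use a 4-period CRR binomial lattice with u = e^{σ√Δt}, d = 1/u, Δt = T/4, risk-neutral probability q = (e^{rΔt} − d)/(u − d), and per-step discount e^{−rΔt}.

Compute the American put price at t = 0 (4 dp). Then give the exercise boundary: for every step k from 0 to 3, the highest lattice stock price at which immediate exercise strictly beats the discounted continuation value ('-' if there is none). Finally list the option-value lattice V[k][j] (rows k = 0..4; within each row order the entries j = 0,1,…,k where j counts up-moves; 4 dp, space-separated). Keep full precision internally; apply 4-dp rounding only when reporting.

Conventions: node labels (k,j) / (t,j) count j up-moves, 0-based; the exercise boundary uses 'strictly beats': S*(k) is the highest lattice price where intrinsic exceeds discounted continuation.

Δt=0.30150, u=1.12902, d=0.88572, q=0.55863, disc=e^(-rΔt)=0.97882
k=4 terminal: V=max(K-S,0) → 60.4909 43.9388 22.8400 0.0000 0.0000
k=3: j=0 S=68.0336 intr=52.7164 cont=50.1590 V=52.7164[EX]; j=1 S=86.7213 intr=34.0287 cont=31.4713 V=34.0287[EX]; j=2 S=110.5422 intr=10.2078 cont=9.8673 V=10.2078[EX]; j=3 S=140.9063 intr=0.0000 cont=0.0000 V=0.0000[hold]  S*(3)=110.5422
k=2: j=0 S=76.8112 intr=43.9388 cont=41.3814 V=43.9388[EX]; j=1 S=97.9100 intr=22.8400 cont=20.2826 V=22.8400[EX]; j=2 S=124.8043 intr=0.0000 cont=4.4099 V=4.4099[hold]  S*(2)=97.9100
k=1: j=0 S=86.7213 intr=34.0287 cont=31.4713 V=34.0287[EX]; j=1 S=110.5422 intr=10.2078 cont=12.2787 V=12.2787[hold]  S*(1)=86.7213
k=0: j=0 S=97.9100 intr=22.8400 cont=21.4150 V=22.8400[EX]  S*(0)=97.9100

price = 22.8400
boundary = 97.9100 86.7213 97.9100 110.5422
tree:
22.8400
34.0287 12.2787
43.9388 22.8400 4.4099
52.7164 34.0287 10.2078 0.0000
60.4909 43.9388 22.8400 0.0000 0.0000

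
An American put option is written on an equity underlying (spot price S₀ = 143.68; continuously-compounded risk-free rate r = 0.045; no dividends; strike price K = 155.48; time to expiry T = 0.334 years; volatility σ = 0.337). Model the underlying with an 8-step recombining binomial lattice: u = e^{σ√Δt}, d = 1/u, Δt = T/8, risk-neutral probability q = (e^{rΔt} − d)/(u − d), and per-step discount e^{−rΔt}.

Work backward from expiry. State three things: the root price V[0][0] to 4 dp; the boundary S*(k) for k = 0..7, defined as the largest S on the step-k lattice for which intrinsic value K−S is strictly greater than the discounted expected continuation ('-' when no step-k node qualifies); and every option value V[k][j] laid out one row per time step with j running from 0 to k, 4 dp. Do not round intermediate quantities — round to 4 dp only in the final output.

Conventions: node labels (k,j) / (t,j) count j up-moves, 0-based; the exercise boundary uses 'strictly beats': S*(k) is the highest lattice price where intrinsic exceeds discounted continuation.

price = 17.5322
boundary = - - - 116.8642 109.0879 116.8642 125.1949 134.1193
tree:
17.5322
23.5694 11.4747
30.6880 16.4378 6.4837
38.6158 22.7627 10.0844 2.8558
46.3921 30.3091 15.1942 4.9395 0.7531
53.6509 38.6158 21.9979 8.3504 1.4983 0.0000
60.4268 46.3921 30.2851 13.6750 2.9810 0.0000 0.0000
66.7517 53.6509 38.6158 21.3607 5.9309 0.0000 0.0000 0.0000
72.6558 60.4268 46.3921 30.2851 11.8000 0.0000 0.0000 0.0000 0.0000

params: Δt=0.04175 u=1.07128 d=0.93346 q=0.49644 e^(-rΔt)=0.99812
t_8 payoffs: 72.6558 60.4268 46.3921 30.2851 11.8000 0.0000 0.0000 0.0000 0.0000
t_7: node(7,0) S=88.7283 payoff=66.7517 vs cont=66.4599 → 66.7517 [stop]  node(7,1) S=101.8291 payoff=53.6509 vs cont=53.3591 → 53.6509 [stop]  node(7,2) S=116.8642 payoff=38.6158 vs cont=38.3239 → 38.6158 [stop]  node(7,3) S=134.1193 payoff=21.3607 vs cont=21.0688 → 21.3607 [stop]  node(7,4) S=153.9222 payoff=1.5578 vs cont=5.9309 → 5.9309 [wait]  node(7,5) S=176.6489 payoff=0.0000 vs cont=0.0000 → 0.0000 [wait]  node(7,6) S=202.7313 payoff=0.0000 vs cont=0.0000 → 0.0000 [wait]  node(7,7) S=232.6648 payoff=0.0000 vs cont=0.0000 → 0.0000 [wait]  ⇒ S*(7)=134.1193
t_6: node(6,0) S=95.0532 payoff=60.4268 vs cont=60.1349 → 60.4268 [stop]  node(6,1) S=109.0879 payoff=46.3921 vs cont=46.1002 → 46.3921 [stop]  node(6,2) S=125.1949 payoff=30.2851 vs cont=29.9933 → 30.2851 [stop]  node(6,3) S=143.6800 payoff=11.8000 vs cont=13.6750 → 13.6750 [wait]  node(6,4) S=164.8945 payoff=0.0000 vs cont=2.9810 → 2.9810 [wait]  node(6,5) S=189.2413 payoff=0.0000 vs cont=0.0000 → 0.0000 [wait]  node(6,6) S=217.1830 payoff=0.0000 vs cont=0.0000 → 0.0000 [wait]  ⇒ S*(6)=125.1949
t_5: node(5,0) S=101.8291 payoff=53.6509 vs cont=53.3591 → 53.6509 [stop]  node(5,1) S=116.8642 payoff=38.6158 vs cont=38.3239 → 38.6158 [stop]  node(5,2) S=134.1193 payoff=21.3607 vs cont=21.9979 → 21.9979 [wait]  node(5,3) S=153.9222 payoff=1.5578 vs cont=8.3504 → 8.3504 [wait]  node(5,4) S=176.6489 payoff=0.0000 vs cont=1.4983 → 1.4983 [wait]  node(5,5) S=202.7313 payoff=0.0000 vs cont=0.0000 → 0.0000 [wait]  ⇒ S*(5)=116.8642
t_4: node(4,0) S=109.0879 payoff=46.3921 vs cont=46.1002 → 46.3921 [stop]  node(4,1) S=125.1949 payoff=30.2851 vs cont=30.3091 → 30.3091 [wait]  node(4,2) S=143.6800 payoff=11.8000 vs cont=15.1942 → 15.1942 [wait]  node(4,3) S=164.8945 payoff=0.0000 vs cont=4.9395 → 4.9395 [wait]  node(4,4) S=189.2413 payoff=0.0000 vs cont=0.7531 → 0.7531 [wait]  ⇒ S*(4)=109.0879
t_3: node(3,0) S=116.8642 payoff=38.6158 vs cont=38.3358 → 38.6158 [stop]  node(3,1) S=134.1193 payoff=21.3607 vs cont=22.7627 → 22.7627 [wait]  node(3,2) S=153.9222 payoff=1.5578 vs cont=10.0844 → 10.0844 [wait]  node(3,3) S=176.6489 payoff=0.0000 vs cont=2.8558 → 2.8558 [wait]  ⇒ S*(3)=116.8642
t_2: node(2,0) S=125.1949 payoff=30.2851 vs cont=30.6880 → 30.6880 [wait]  node(2,1) S=143.6800 payoff=11.8000 vs cont=16.4378 → 16.4378 [wait]  node(2,2) S=164.8945 payoff=0.0000 vs cont=6.4837 → 6.4837 [wait]  ⇒ S*(2)=-
t_1: node(1,0) S=134.1193 payoff=21.3607 vs cont=23.5694 → 23.5694 [wait]  node(1,1) S=153.9222 payoff=1.5578 vs cont=11.4747 → 11.4747 [wait]  ⇒ S*(1)=-
t_0: node(0,0) S=143.6800 payoff=11.8000 vs cont=17.5322 → 17.5322 [wait]  ⇒ S*(0)=-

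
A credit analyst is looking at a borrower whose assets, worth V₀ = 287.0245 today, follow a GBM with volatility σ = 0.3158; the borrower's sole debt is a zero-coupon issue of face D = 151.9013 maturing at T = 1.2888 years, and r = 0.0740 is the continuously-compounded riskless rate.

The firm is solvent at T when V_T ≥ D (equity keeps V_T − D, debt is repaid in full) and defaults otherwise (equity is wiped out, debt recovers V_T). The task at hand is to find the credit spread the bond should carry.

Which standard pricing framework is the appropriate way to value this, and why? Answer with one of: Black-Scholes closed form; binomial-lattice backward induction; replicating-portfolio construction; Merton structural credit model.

framework: Merton structural credit model

Key observation: assets follow a GBM and default happens iff V_T < 151.9013; valuing claims on that split (equity as a call, risky debt as the residual) is the structural model's definition.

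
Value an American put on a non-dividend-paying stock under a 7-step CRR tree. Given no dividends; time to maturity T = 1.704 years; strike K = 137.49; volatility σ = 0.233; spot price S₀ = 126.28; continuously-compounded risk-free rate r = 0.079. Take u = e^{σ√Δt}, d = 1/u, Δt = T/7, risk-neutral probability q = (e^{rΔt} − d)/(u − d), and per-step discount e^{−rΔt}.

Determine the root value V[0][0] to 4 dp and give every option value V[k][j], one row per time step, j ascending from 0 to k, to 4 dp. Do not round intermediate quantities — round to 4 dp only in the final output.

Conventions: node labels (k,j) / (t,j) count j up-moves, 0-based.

price = 15.4265
tree:
15.4265
24.9236 8.3680
37.1480 14.7135 3.5842
48.0448 24.9236 7.0598 0.9290
57.7583 37.1480 13.5296 2.1307 0.0000
66.4169 48.0448 24.9236 4.8873 0.0000 0.0000
74.1353 57.7583 37.1480 11.2100 0.0000 0.0000 0.0000
81.0154 66.4169 48.0448 24.9236 0.0000 0.0000 0.0000 0.0000

Δt=0.24343  u=1.12183  d=0.89140  q=0.55556  discount=0.98095
step 7 (expiry): payoffs max(K−S,0) = 81.0154 66.4169 48.0448 24.9236 0.0000 0.0000 0.0000 0.0000
k=6: (k=6,j=0): S=63.3547, K−S=74.1353, hold=71.5165 ⇒ V=74.1353 exercise | (k=6,j=1): S=79.7317, K−S=57.7583, hold=55.1395 ⇒ V=57.7583 exercise | (k=6,j=2): S=100.3420, K−S=37.1480, hold=34.5292 ⇒ V=37.1480 exercise | (k=6,j=3): S=126.2800, K−S=11.2100, hold=10.8661 ⇒ V=11.2100 exercise | (k=6,j=4): S=158.9229, K−S=0.0000, hold=0.0000 ⇒ V=0.0000 continue | (k=6,j=5): S=200.0038, K−S=0.0000, hold=0.0000 ⇒ V=0.0000 continue | (k=6,j=6): S=251.7040, K−S=0.0000, hold=0.0000 ⇒ V=0.0000 continue
k=5: (k=5,j=0): S=71.0731, K−S=66.4169, hold=63.7982 ⇒ V=66.4169 exercise | (k=5,j=1): S=89.4452, K−S=48.0448, hold=45.4261 ⇒ V=48.0448 exercise | (k=5,j=2): S=112.5664, K−S=24.9236, hold=22.3048 ⇒ V=24.9236 exercise | (k=5,j=3): S=141.6643, K−S=0.0000, hold=4.8873 ⇒ V=4.8873 continue | (k=5,j=4): S=178.2840, K−S=0.0000, hold=0.0000 ⇒ V=0.0000 continue | (k=5,j=5): S=224.3697, K−S=0.0000, hold=0.0000 ⇒ V=0.0000 continue
k=4: (k=4,j=0): S=79.7317, K−S=57.7583, hold=55.1395 ⇒ V=57.7583 exercise | (k=4,j=1): S=100.3420, K−S=37.1480, hold=34.5292 ⇒ V=37.1480 exercise | (k=4,j=2): S=126.2800, K−S=11.2100, hold=13.5296 ⇒ V=13.5296 continue | (k=4,j=3): S=158.9229, K−S=0.0000, hold=2.1307 ⇒ V=2.1307 continue | (k=4,j=4): S=200.0038, K−S=0.0000, hold=0.0000 ⇒ V=0.0000 continue
k=3: (k=3,j=0): S=89.4452, K−S=48.0448, hold=45.4261 ⇒ V=48.0448 exercise | (k=3,j=1): S=112.5664, K−S=24.9236, hold=23.5690 ⇒ V=24.9236 exercise | (k=3,j=2): S=141.6643, K−S=0.0000, hold=7.0598 ⇒ V=7.0598 continue | (k=3,j=3): S=178.2840, K−S=0.0000, hold=0.9290 ⇒ V=0.9290 continue
k=2: (k=2,j=0): S=100.3420, K−S=37.1480, hold=34.5292 ⇒ V=37.1480 exercise | (k=2,j=1): S=126.2800, K−S=11.2100, hold=14.7135 ⇒ V=14.7135 continue | (k=2,j=2): S=158.9229, K−S=0.0000, hold=3.5842 ⇒ V=3.5842 continue
k=1: (k=1,j=0): S=112.5664, K−S=24.9236, hold=24.2142 ⇒ V=24.9236 exercise | (k=1,j=1): S=141.6643, K−S=0.0000, hold=8.3680 ⇒ V=8.3680 continue
k=0: (k=0,j=0): S=126.2800, K−S=11.2100, hold=15.4265 ⇒ V=15.4265 continue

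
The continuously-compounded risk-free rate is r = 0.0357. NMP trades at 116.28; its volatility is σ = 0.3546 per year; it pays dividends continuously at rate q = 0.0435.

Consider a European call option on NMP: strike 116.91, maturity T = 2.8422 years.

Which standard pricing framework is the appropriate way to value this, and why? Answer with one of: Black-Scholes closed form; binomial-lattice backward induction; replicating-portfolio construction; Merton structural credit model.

framework: Black-Scholes closed form

Key observation: a European-exercise option on NMP struck at 116.91 — a GBM underlying with constant parameters — admits an analytic price: the data contain no early exercise, no discrete tree, no debt structure.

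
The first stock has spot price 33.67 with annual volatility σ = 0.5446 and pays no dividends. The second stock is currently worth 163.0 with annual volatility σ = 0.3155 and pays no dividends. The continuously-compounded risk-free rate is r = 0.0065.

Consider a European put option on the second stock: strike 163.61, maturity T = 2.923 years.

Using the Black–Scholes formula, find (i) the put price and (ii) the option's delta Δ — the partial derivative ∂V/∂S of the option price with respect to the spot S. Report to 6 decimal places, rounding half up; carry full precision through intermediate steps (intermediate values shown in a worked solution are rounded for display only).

price = 33.171849
Δ = -0.382852

σ√T = 0.3155·√2.923 = 0.539404
d₁ = (ln(S/K) + (r+σ²/2)T) / (σ√T) = (ln(163.0/163.61) + (0.0065+0.3155²/2)·2.923) / 0.539404 = (-0.003735 + 0.164478) / 0.539404 = 0.298000
d₂ = d₁ − σ√T = 0.298000 − 0.539404 = -0.241404
e^{−rT} = 0.981180
N(−d₁) = 0.382852,  N(−d₂) = 0.595379
Put price V = K·e^{−rT}·N(−d₂) − S·N(−d₁) = 95.576659 − 62.404810 = 33.171849
Δ = −N(−d₁) = -0.382852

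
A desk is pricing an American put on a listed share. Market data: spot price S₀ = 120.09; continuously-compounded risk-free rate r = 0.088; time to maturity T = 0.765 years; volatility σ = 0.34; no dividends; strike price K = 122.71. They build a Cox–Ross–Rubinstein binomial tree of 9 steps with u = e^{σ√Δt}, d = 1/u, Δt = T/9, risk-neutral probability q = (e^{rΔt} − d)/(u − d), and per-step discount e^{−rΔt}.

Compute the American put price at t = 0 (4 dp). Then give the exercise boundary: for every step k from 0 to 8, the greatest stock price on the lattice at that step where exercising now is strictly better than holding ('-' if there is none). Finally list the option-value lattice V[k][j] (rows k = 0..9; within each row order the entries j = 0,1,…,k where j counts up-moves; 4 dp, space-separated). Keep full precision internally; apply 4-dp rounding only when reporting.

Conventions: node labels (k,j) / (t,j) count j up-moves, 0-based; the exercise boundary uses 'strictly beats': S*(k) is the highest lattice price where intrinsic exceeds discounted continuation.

Δt=0.08500, u=1.10421, d=0.90563, q=0.51305, disc=e^(-rΔt)=0.99255
k=9 terminal: V=max(K-S,0) → 73.4996 62.7092 49.5528 33.5116 13.9531 0.0000 0.0000 0.0000 0.0000 0.0000
k=8: j=0 S=54.3384 intr=68.3716 cont=67.4571 V=68.3716[EX]; j=1 S=66.2532 intr=56.4568 cont=55.5423 V=56.4568[EX]; j=2 S=80.7806 intr=41.9294 cont=41.0150 V=41.9294[EX]; j=3 S=98.4934 intr=24.2166 cont=23.3022 V=24.2166[EX]; j=4 S=120.0900 intr=2.6200 cont=6.7438 V=6.7438[hold]; j=5 S=146.4221 intr=0.0000 cont=0.0000 V=0.0000[hold]; j=6 S=178.5281 intr=0.0000 cont=0.0000 V=0.0000[hold]; j=7 S=217.6740 intr=0.0000 cont=0.0000 V=0.0000[hold]; j=8 S=265.4034 intr=0.0000 cont=0.0000 V=0.0000[hold]  S*(8)=98.4934
k=7: j=0 S=60.0008 intr=62.7092 cont=61.7947 V=62.7092[EX]; j=1 S=73.1572 intr=49.5528 cont=48.6384 V=49.5528[EX]; j=2 S=89.1984 intr=33.5116 cont=32.5972 V=33.5116[EX]; j=3 S=108.7569 intr=13.9531 cont=15.1386 V=15.1386[hold]; j=4 S=132.6041 intr=0.0000 cont=3.2595 V=3.2595[hold]; j=5 S=161.6802 intr=0.0000 cont=0.0000 V=0.0000[hold]; j=6 S=197.1318 intr=0.0000 cont=0.0000 V=0.0000[hold]; j=7 S=240.3569 intr=0.0000 cont=0.0000 V=0.0000[hold]  S*(7)=89.1984
k=6: j=0 S=66.2532 intr=56.4568 cont=55.5423 V=56.4568[EX]; j=1 S=80.7806 intr=41.9294 cont=41.0150 V=41.9294[EX]; j=2 S=98.4934 intr=24.2166 cont=23.9059 V=24.2166[EX]; j=3 S=120.0900 intr=2.6200 cont=8.9766 V=8.9766[hold]; j=4 S=146.4221 intr=0.0000 cont=1.5754 V=1.5754[hold]; j=5 S=178.5281 intr=0.0000 cont=0.0000 V=0.0000[hold]; j=6 S=217.6740 intr=0.0000 cont=0.0000 V=0.0000[hold]  S*(6)=98.4934
k=5: j=0 S=73.1572 intr=49.5528 cont=48.6384 V=49.5528[EX]; j=1 S=89.1984 intr=33.5116 cont=32.5972 V=33.5116[EX]; j=2 S=108.7569 intr=13.9531 cont=16.2756 V=16.2756[hold]; j=3 S=132.6041 intr=0.0000 cont=5.1408 V=5.1408[hold]; j=4 S=161.6802 intr=0.0000 cont=0.7614 V=0.7614[hold]; j=5 S=197.1318 intr=0.0000 cont=0.0000 V=0.0000[hold]  S*(5)=89.1984
k=4: j=0 S=80.7806 intr=41.9294 cont=41.0150 V=41.9294[EX]; j=1 S=98.4934 intr=24.2166 cont=24.4849 V=24.4849[hold]; j=2 S=120.0900 intr=2.6200 cont=10.4842 V=10.4842[hold]; j=3 S=146.4221 intr=0.0000 cont=2.8724 V=2.8724[hold]; j=4 S=178.5281 intr=0.0000 cont=0.3680 V=0.3680[hold]  S*(4)=80.7806
k=3: j=0 S=89.1984 intr=33.5116 cont=32.7338 V=33.5116[EX]; j=1 S=108.7569 intr=13.9531 cont=17.1729 V=17.1729[hold]; j=2 S=132.6041 intr=0.0000 cont=6.5300 V=6.5300[hold]; j=3 S=161.6802 intr=0.0000 cont=1.5757 V=1.5757[hold]  S*(3)=89.1984
k=2: j=0 S=98.4934 intr=24.2166 cont=24.9418 V=24.9418[hold]; j=1 S=120.0900 intr=2.6200 cont=11.6253 V=11.6253[hold]; j=2 S=146.4221 intr=0.0000 cont=3.9585 V=3.9585[hold]  S*(2)=-
k=1: j=0 S=108.7569 intr=13.9531 cont=17.9749 V=17.9749[hold]; j=1 S=132.6041 intr=0.0000 cont=7.6345 V=7.6345[hold]  S*(1)=-
k=0: j=0 S=120.0900 intr=2.6200 cont=12.5754 V=12.5754[hold]  S*(0)=-

price = 12.5754
boundary = - - - 89.1984 80.7806 89.1984 98.4934 89.1984 98.4934
tree:
12.5754
17.9749 7.6345
24.9418 11.6253 3.9585
33.5116 17.1729 6.5300 1.5757
41.9294 24.4849 10.4842 2.8724 0.3680
49.5528 33.5116 16.2756 5.1408 0.7614 0.0000
56.4568 41.9294 24.2166 8.9766 1.5754 0.0000 0.0000
62.7092 49.5528 33.5116 15.1386 3.2595 0.0000 0.0000 0.0000
68.3716 56.4568 41.9294 24.2166 6.7438 0.0000 0.0000 0.0000 0.0000
73.4996 62.7092 49.5528 33.5116 13.9531 0.0000 0.0000 0.0000 0.0000 0.0000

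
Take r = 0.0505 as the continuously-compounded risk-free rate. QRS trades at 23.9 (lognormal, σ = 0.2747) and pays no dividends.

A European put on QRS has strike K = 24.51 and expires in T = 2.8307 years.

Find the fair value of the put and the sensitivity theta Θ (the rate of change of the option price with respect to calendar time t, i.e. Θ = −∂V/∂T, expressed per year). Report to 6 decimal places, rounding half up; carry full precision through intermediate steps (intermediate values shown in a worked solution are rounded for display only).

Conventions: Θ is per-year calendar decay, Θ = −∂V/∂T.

σ√T = 0.2747·√2.8307 = 0.462174
d₁ = (ln(S/K) + (r+σ²/2)T) / (σ√T) = (ln(23.9/24.51) + (0.0505+0.2747²/2)·2.8307) / 0.462174 = (-0.025203 + 0.249753) / 0.462174 = 0.485856
d₂ = d₁ − σ√T = 0.485856 − 0.462174 = 0.023682
e^{−rT} = 0.866797
N(−d₁) = 0.313535,  N(−d₂) = 0.490553
Put price V = K·e^{−rT}·N(−d₂) − S·N(−d₁) = 10.421899 − 7.493478 = 2.928421
φ(d₁) = (1/√(2π))·e^{−d₁²/2} = 0.354528
Θ = −S·φ(d₁)·σ/(2√T) + r·K·e^{−rT}·N(−d₂) = −0.691721 + 0.526306 = -0.165415

price = 2.928421
Θ = -0.165415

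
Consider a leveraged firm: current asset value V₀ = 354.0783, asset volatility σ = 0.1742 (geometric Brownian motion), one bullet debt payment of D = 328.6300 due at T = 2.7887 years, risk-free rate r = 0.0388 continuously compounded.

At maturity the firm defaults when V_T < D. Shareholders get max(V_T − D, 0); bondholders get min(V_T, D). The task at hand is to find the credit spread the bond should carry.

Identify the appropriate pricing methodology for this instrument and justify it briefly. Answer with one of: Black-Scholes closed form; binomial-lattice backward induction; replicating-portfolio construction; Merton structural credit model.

Key observation: the data describe a firm's assets (V₀ = 354.0783, GBM) and a single zero-coupon debt of face 328.6300, so credit quantities follow from equity-as-call in the structural model.

framework: Merton structural credit model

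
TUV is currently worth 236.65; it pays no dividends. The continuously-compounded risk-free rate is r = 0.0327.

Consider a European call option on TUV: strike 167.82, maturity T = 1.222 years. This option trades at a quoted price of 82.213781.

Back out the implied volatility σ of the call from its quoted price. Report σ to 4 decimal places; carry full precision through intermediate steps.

At σ = 0.3593 the Black–Scholes value reproduces the quote:
σ√T = 0.3593·√1.222 = 0.397185
d₁ = (ln(S/K) + (r+σ²/2)T) / (σ√T) = (ln(236.65/167.82) + (0.0327+0.3593²/2)·1.222) / 0.397185 = (0.343690 + 0.118837) / 0.397185 = 1.164514
d₂ = d₁ − σ√T = 1.164514 − 0.397185 = 0.767329
e^{−rT} = 0.960828
N(d₁) = 0.877892,  N(d₂) = 0.778557
V = S·N(d₁) − K·e^{−rT}·N(d₂) = 207.753188 − 125.539407 = 82.213781 (equal to the quote); since ∂V/∂σ > 0 for all σ, the implied volatility is unique

sigma = 0.3593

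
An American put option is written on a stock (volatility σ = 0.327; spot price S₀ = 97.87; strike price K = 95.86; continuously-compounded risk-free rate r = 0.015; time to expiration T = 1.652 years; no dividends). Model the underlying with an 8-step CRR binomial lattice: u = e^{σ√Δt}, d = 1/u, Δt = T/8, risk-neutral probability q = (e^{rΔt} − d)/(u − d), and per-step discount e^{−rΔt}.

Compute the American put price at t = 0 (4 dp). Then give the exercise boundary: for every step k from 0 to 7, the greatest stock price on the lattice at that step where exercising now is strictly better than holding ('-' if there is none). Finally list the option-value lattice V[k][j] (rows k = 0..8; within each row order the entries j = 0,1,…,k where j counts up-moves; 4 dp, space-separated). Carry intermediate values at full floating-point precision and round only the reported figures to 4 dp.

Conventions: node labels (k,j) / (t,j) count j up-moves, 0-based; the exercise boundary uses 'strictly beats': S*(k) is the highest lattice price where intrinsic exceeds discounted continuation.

Δt=0.20650, u=1.16020, d=0.86192, q=0.47332, disc=e^(-rΔt)=0.99691
k=8 terminal: V=max(K-S,0) → 66.0492 55.7325 41.8454 23.1523 0.0000 0.0000 0.0000 0.0000 0.0000
k=7: j=0 S=34.5866 intr=61.2734 cont=60.9769 V=61.2734[EX]; j=1 S=46.5561 intr=49.3039 cont=49.0074 V=49.3039[EX]; j=2 S=62.6680 intr=33.1920 cont=32.8955 V=33.1920[EX]; j=3 S=84.3558 intr=11.5042 cont=12.1561 V=12.1561[hold]; j=4 S=113.5492 intr=0.0000 cont=0.0000 V=0.0000[hold]; j=5 S=152.8457 intr=0.0000 cont=0.0000 V=0.0000[hold]; j=6 S=205.7416 intr=0.0000 cont=0.0000 V=0.0000[hold]; j=7 S=276.9435 intr=0.0000 cont=0.0000 V=0.0000[hold]  S*(7)=62.6680
k=6: j=0 S=40.1275 intr=55.7325 cont=55.4360 V=55.7325[EX]; j=1 S=54.0146 intr=41.8454 cont=41.5489 V=41.8454[EX]; j=2 S=72.7077 intr=23.1523 cont=23.1634 V=23.1634[hold]; j=3 S=97.8700 intr=0.0000 cont=6.3826 V=6.3826[hold]; j=4 S=131.7403 intr=0.0000 cont=0.0000 V=0.0000[hold]; j=5 S=177.3322 intr=0.0000 cont=0.0000 V=0.0000[hold]; j=6 S=238.7024 intr=0.0000 cont=0.0000 V=0.0000[hold]  S*(6)=54.0146
k=5: j=0 S=46.5561 intr=49.3039 cont=49.0074 V=49.3039[EX]; j=1 S=62.6680 intr=33.1920 cont=32.9008 V=33.1920[EX]; j=2 S=84.3558 intr=11.5042 cont=15.1737 V=15.1737[hold]; j=3 S=113.5492 intr=0.0000 cont=3.3512 V=3.3512[hold]; j=4 S=152.8457 intr=0.0000 cont=0.0000 V=0.0000[hold]; j=5 S=205.7416 intr=0.0000 cont=0.0000 V=0.0000[hold]  S*(5)=62.6680
k=4: j=0 S=54.0146 intr=41.8454 cont=41.5489 V=41.8454[EX]; j=1 S=72.7077 intr=23.1523 cont=24.5873 V=24.5873[hold]; j=2 S=97.8700 intr=0.0000 cont=9.5482 V=9.5482[hold]; j=3 S=131.7403 intr=0.0000 cont=1.7596 V=1.7596[hold]; j=4 S=177.3322 intr=0.0000 cont=0.0000 V=0.0000[hold]  S*(4)=54.0146
k=3: j=0 S=62.6680 intr=33.1920 cont=33.5726 V=33.5726[hold]; j=1 S=84.3558 intr=11.5042 cont=17.4150 V=17.4150[hold]; j=2 S=113.5492 intr=0.0000 cont=5.8436 V=5.8436[hold]; j=3 S=152.8457 intr=0.0000 cont=0.9239 V=0.9239[hold]  S*(3)=-
k=2: j=0 S=72.7077 intr=23.1523 cont=25.8447 V=25.8447[hold]; j=1 S=97.8700 intr=0.0000 cont=11.9011 V=11.9011[hold]; j=2 S=131.7403 intr=0.0000 cont=3.5041 V=3.5041[hold]  S*(2)=-
k=1: j=0 S=84.3558 intr=11.5042 cont=19.1854 V=19.1854[hold]; j=1 S=113.5492 intr=0.0000 cont=7.9021 V=7.9021[hold]  S*(1)=-
k=0: j=0 S=97.8700 intr=0.0000 cont=13.8020 V=13.8020[hold]  S*(0)=-

price = 13.8020
boundary = - - - - 54.0146 62.6680 54.0146 62.6680
tree:
13.8020
19.1854 7.9021
25.8447 11.9011 3.5041
33.5726 17.4150 5.8436 0.9239
41.8454 24.5873 9.5482 1.7596 0.0000
49.3039 33.1920 15.1737 3.3512 0.0000 0.0000
55.7325 41.8454 23.1634 6.3826 0.0000 0.0000 0.0000
61.2734 49.3039 33.1920 12.1561 0.0000 0.0000 0.0000 0.0000
66.0492 55.7325 41.8454 23.1523 0.0000 0.0000 0.0000 0.0000 0.0000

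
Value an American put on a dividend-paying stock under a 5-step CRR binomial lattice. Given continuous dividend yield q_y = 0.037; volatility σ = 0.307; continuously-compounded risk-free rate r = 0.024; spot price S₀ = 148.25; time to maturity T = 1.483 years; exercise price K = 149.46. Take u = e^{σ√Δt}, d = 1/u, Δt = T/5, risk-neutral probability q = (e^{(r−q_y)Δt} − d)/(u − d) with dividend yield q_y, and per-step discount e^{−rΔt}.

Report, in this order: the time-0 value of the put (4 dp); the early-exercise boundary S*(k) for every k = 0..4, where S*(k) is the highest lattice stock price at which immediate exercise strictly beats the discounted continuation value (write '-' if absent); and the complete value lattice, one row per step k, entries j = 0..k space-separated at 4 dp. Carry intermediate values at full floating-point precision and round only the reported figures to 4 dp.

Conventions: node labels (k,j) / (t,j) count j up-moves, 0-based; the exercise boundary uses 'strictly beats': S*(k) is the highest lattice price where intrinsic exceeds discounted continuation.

params: Δt=0.29660 u=1.18199 d=0.84603 q=0.44684 e^(-rΔt)=0.99291
t_5 payoffs: 85.2009 59.6843 24.0354 0.0000 0.0000 0.0000
t_4: node(4,0) S=75.9533 payoff=73.5067 vs cont=73.2755 → 73.5067 [stop]  node(4,1) S=106.1135 payoff=43.3465 vs cont=43.4445 → 43.4445 [wait]  node(4,2) S=148.2500 payoff=1.2100 vs cont=13.2010 → 13.2010 [wait]  node(4,3) S=207.1184 payoff=0.0000 vs cont=0.0000 → 0.0000 [wait]  node(4,4) S=289.3627 payoff=0.0000 vs cont=0.0000 → 0.0000 [wait]  ⇒ S*(4)=75.9533
t_3: node(3,0) S=89.7757 payoff=59.6843 vs cont=59.6475 → 59.6843 [stop]  node(3,1) S=125.4246 payoff=24.0354 vs cont=29.7181 → 29.7181 [wait]  node(3,2) S=175.2293 payoff=0.0000 vs cont=7.2505 → 7.2505 [wait]  node(3,3) S=244.8108 payoff=0.0000 vs cont=0.0000 → 0.0000 [wait]  ⇒ S*(3)=89.7757
t_2: node(2,0) S=106.1135 payoff=43.3465 vs cont=45.9657 → 45.9657 [wait]  node(2,1) S=148.2500 payoff=1.2100 vs cont=19.5390 → 19.5390 [wait]  node(2,2) S=207.1184 payoff=0.0000 vs cont=3.9822 → 3.9822 [wait]  ⇒ S*(2)=-
t_1: node(1,0) S=125.4246 payoff=24.0354 vs cont=33.9149 → 33.9149 [wait]  node(1,1) S=175.2293 payoff=0.0000 vs cont=12.4983 → 12.4983 [wait]  ⇒ S*(1)=-
t_0: node(0,0) S=148.2500 payoff=1.2100 vs cont=24.1723 → 24.1723 [wait]  ⇒ S*(0)=-

price = 24.1723
boundary = - - - 89.7757 75.9533
tree:
24.1723
33.9149 12.4983
45.9657 19.5390 3.9822
59.6843 29.7181 7.2505 0.0000
73.5067 43.4445 13.2010 0.0000 0.0000
85.2009 59.6843 24.0354 0.0000 0.0000 0.0000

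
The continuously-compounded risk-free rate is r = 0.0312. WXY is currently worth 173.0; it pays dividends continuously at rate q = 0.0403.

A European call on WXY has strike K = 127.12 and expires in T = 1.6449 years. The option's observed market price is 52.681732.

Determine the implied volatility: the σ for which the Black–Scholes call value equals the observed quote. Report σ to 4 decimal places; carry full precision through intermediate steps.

At σ = 0.3844 the Black–Scholes value reproduces the quote:
σ√T = 0.3844·√1.6449 = 0.493007
d₁ = (ln(S/K) + (r−q+σ²/2)T) / (σ√T) = (ln(173.0/127.12) + (0.0312−0.0403+0.3844²/2)·1.6449) / 0.493007 = (0.308160 + 0.106559) / 0.493007 = 0.841204
d₂ = d₁ − σ√T = 0.841204 − 0.493007 = 0.348197
e^{−rT} = 0.949974
e^{−qT} = 0.935860
N(d₁) = 0.799883,  N(d₂) = 0.636154
V = S·e^{−qT}·N(d₁) − K·e^{−rT}·N(d₂) = 129.504094 − 76.822362 = 52.681732 (the observed quote) — the price is monotone increasing in volatility, hence this σ is the only solution

sigma = 0.3844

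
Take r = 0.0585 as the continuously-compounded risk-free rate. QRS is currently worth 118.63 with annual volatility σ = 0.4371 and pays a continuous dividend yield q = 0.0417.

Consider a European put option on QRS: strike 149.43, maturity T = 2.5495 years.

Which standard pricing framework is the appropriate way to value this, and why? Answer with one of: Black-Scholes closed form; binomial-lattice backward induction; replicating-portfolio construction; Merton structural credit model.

framework: Black-Scholes closed form

Key observation: the strike-149.43 put on QRS is European-exercise on a continuously-modelled lognormal underlying, so its value is a single closed-form evaluation.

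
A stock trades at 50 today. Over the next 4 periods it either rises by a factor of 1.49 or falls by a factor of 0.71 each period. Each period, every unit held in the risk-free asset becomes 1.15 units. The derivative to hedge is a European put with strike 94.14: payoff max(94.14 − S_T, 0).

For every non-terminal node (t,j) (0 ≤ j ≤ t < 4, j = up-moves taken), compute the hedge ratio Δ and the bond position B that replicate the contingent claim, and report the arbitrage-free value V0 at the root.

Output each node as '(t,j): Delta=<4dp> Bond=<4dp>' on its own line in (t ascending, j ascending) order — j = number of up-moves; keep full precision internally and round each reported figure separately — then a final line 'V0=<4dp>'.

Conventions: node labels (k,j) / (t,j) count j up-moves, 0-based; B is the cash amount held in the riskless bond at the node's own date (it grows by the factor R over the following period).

(0,0): Delta=-0.4462 Bond=39.1187
(1,0): Delta=-0.7976 Bond=57.4625
(1,1): Delta=-0.3168 Bond=35.3460
(2,0): Delta=-1.0000 Bond=71.1834
(2,1): Delta=-0.7231 Bond=62.1399
(2,2): Delta=-0.1672 Bond=24.0405
(3,0): Delta=-1.0000 Bond=81.8609
(3,1): Delta=-1.0000 Bond=81.8609
(3,2): Delta=-0.6211 Bond=63.4245
(3,3): Delta=0.0000 Bond=0.0000
V0=16.8105

Since d<R<u, set p* = (R−d)/(u−d) = 0.5641; price each node as the discounted p*-expectation of its children.
Payoffs at expiry: V(4,0)=81.4342, V(4,1)=67.4756, V(4,2)=38.1824, V(4,3)=0.0000, V(4,4)=0.0000
Node (3,0) S=17.8955: V=(p*·67.4756+(1−p*)·81.4342)/1.15=63.9653; Δ=(67.4756−81.4342)/(26.6644−12.7058)=-1.0000; B=V−Δ·S=81.8609
Node (3,1) S=37.5555: V=(p*·38.1824+(1−p*)·67.4756)/1.15=44.3054; Δ=(38.1824−67.4756)/(55.9576−26.6644)=-1.0000; B=V−Δ·S=81.8609
Node (3,2) S=78.8135: V=(p*·0.0000+(1−p*)·38.1824)/1.15=14.4727; Δ=(0.0000−38.1824)/(117.4322−55.9576)=-0.6211; B=V−Δ·S=63.4245
Node (3,3) S=165.3974: V=(p*·0.0000+(1−p*)·0.0000)/1.15=0.0000; Δ=(0.0000−0.0000)/(246.4422−117.4322)=0.0000; B=V−Δ·S=0.0000
Node (2,0) S=25.2050: V=(p*·44.3054+(1−p*)·63.9653)/1.15=45.9784; Δ=(44.3054−63.9653)/(37.5555−17.8955)=-1.0000; B=V−Δ·S=71.1834
Node (2,1) S=52.8950: V=(p*·14.4727+(1−p*)·44.3054)/1.15=23.8928; Δ=(14.4727−44.3054)/(78.8135−37.5554)=-0.7231; B=V−Δ·S=62.1399
Node (2,2) S=111.0050: V=(p*·0.0000+(1−p*)·14.4727)/1.15=5.4857; Δ=(0.0000−14.4727)/(165.3974−78.8135)=-0.1672; B=V−Δ·S=24.0405
Node (1,0) S=35.5000: V=(p*·23.8928+(1−p*)·45.9784)/1.15=29.1477; Δ=(23.8928−45.9784)/(52.8950−25.2050)=-0.7976; B=V−Δ·S=57.4625
Node (1,1) S=74.5000: V=(p*·5.4857+(1−p*)·23.8928)/1.15=11.7472; Δ=(5.4857−23.8928)/(111.0050−52.8950)=-0.3168; B=V−Δ·S=35.3460
Node (0,0) S=50.0000: V=(p*·11.7472+(1−p*)·29.1477)/1.15=16.8105; Δ=(11.7472−29.1477)/(74.5000−35.5000)=-0.4462; B=V−Δ·S=39.1187
Sanity check at the root: Δ(0,0)·S0 + B(0,0) reproduces V0 = 16.8105.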